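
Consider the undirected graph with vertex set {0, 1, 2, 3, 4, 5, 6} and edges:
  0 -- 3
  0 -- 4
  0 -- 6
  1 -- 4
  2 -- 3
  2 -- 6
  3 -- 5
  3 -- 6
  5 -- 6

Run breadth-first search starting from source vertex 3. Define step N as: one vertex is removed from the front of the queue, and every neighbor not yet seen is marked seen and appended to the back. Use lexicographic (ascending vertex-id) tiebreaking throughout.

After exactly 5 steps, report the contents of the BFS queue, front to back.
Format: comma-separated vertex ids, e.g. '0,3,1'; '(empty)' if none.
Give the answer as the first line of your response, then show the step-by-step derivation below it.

4

step 1: dequeue 3; queue=[0,2,5,6]; order=3
step 2: dequeue 0; queue=[2,5,6,4]; order=3,0
step 3: dequeue 2; queue=[5,6,4]; order=3,0,2
step 4: dequeue 5; queue=[6,4]; order=3,0,2,5
step 5: dequeue 6; queue=[4]; order=3,0,2,5,6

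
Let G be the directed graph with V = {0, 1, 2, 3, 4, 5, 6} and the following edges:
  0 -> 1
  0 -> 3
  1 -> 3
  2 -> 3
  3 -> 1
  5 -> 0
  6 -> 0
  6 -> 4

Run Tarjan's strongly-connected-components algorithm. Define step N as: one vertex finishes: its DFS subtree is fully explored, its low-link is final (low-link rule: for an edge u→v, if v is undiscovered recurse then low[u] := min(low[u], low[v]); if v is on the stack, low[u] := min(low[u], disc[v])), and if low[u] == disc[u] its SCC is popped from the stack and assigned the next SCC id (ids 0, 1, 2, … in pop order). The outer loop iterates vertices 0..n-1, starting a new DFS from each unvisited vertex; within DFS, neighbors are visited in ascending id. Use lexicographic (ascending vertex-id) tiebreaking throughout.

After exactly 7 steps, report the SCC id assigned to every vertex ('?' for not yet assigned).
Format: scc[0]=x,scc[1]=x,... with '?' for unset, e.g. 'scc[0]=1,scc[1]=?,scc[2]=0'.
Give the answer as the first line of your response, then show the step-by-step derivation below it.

scc[0]=1,scc[1]=0,scc[2]=2,scc[3]=0,scc[4]=3,scc[5]=4,scc[6]=5

step 1: low=(low[0]=0,low[1]=1,low[2]=?,low[3]=1,low[4]=?,low[5]=?,low[6]=?); scc=(scc[0]=?,scc[1]=?,scc[2]=?,scc[3]=?,scc[4]=?,scc[5]=?,scc[6]=?)
step 2: low=(low[0]=0,low[1]=1,low[2]=?,low[3]=1,low[4]=?,low[5]=?,low[6]=?); scc=(scc[0]=?,scc[1]=0,scc[2]=?,scc[3]=0,scc[4]=?,scc[5]=?,scc[6]=?)
step 3: low=(low[0]=0,low[1]=1,low[2]=?,low[3]=1,low[4]=?,low[5]=?,low[6]=?); scc=(scc[0]=1,scc[1]=0,scc[2]=?,scc[3]=0,scc[4]=?,scc[5]=?,scc[6]=?)
step 4: low=(low[0]=0,low[1]=1,low[2]=3,low[3]=1,low[4]=?,low[5]=?,low[6]=?); scc=(scc[0]=1,scc[1]=0,scc[2]=2,scc[3]=0,scc[4]=?,scc[5]=?,scc[6]=?)
step 5: low=(low[0]=0,low[1]=1,low[2]=3,low[3]=1,low[4]=4,low[5]=?,low[6]=?); scc=(scc[0]=1,scc[1]=0,scc[2]=2,scc[3]=0,scc[4]=3,scc[5]=?,scc[6]=?)
step 6: low=(low[0]=0,low[1]=1,low[2]=3,low[3]=1,low[4]=4,low[5]=5,low[6]=?); scc=(scc[0]=1,scc[1]=0,scc[2]=2,scc[3]=0,scc[4]=3,scc[5]=4,scc[6]=?)
step 7: low=(low[0]=0,low[1]=1,low[2]=3,low[3]=1,low[4]=4,low[5]=5,low[6]=6); scc=(scc[0]=1,scc[1]=0,scc[2]=2,scc[3]=0,scc[4]=3,scc[5]=4,scc[6]=5)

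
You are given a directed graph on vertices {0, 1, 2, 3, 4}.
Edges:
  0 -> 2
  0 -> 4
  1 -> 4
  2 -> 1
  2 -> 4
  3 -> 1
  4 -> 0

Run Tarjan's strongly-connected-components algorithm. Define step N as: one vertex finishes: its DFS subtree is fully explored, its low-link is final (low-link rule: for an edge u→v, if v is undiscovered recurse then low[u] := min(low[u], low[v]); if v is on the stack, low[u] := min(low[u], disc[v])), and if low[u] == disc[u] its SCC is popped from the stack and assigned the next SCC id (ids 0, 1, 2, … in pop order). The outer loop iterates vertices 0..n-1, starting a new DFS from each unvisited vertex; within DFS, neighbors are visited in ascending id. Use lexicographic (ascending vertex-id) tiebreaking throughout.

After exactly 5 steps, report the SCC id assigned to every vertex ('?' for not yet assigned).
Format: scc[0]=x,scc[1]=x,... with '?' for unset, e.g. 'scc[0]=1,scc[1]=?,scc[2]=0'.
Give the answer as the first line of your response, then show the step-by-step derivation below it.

scc[0]=0,scc[1]=0,scc[2]=0,scc[3]=1,scc[4]=0

step 1: low=(low[0]=0,low[1]=2,low[2]=1,low[3]=?,low[4]=0); scc=(scc[0]=?,scc[1]=?,scc[2]=?,scc[3]=?,scc[4]=?)
step 2: low=(low[0]=0,low[1]=0,low[2]=1,low[3]=?,low[4]=0); scc=(scc[0]=?,scc[1]=?,scc[2]=?,scc[3]=?,scc[4]=?)
step 3: low=(low[0]=0,low[1]=0,low[2]=0,low[3]=?,low[4]=0); scc=(scc[0]=?,scc[1]=?,scc[2]=?,scc[3]=?,scc[4]=?)
step 4: low=(low[0]=0,low[1]=0,low[2]=0,low[3]=?,low[4]=0); scc=(scc[0]=0,scc[1]=0,scc[2]=0,scc[3]=?,scc[4]=0)
step 5: low=(low[0]=0,low[1]=0,low[2]=0,low[3]=4,low[4]=0); scc=(scc[0]=0,scc[1]=0,scc[2]=0,scc[3]=1,scc[4]=0)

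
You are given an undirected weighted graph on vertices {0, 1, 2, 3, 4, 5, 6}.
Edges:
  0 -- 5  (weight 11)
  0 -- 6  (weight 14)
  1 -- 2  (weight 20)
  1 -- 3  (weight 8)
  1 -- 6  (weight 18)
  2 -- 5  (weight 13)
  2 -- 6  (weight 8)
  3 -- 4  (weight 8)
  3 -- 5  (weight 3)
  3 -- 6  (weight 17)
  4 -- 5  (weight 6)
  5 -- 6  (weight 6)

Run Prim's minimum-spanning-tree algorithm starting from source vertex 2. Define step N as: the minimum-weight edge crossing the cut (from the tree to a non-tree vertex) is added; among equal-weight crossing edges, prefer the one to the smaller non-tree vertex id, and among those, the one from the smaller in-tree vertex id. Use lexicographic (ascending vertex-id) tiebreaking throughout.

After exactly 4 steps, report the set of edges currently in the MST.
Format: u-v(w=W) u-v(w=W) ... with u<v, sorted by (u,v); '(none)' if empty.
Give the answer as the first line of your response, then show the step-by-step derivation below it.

2-6(w=8) 3-5(w=3) 4-5(w=6) 5-6(w=6)

step 1: add edge 2-6 (w=8); MST = {2-6(w=8)}
step 2: add edge 5-6 (w=6); MST = {2-6(w=8) 5-6(w=6)}
step 3: add edge 3-5 (w=3); MST = {2-6(w=8) 3-5(w=3) 5-6(w=6)}
step 4: add edge 4-5 (w=6); MST = {2-6(w=8) 3-5(w=3) 4-5(w=6) 5-6(w=6)}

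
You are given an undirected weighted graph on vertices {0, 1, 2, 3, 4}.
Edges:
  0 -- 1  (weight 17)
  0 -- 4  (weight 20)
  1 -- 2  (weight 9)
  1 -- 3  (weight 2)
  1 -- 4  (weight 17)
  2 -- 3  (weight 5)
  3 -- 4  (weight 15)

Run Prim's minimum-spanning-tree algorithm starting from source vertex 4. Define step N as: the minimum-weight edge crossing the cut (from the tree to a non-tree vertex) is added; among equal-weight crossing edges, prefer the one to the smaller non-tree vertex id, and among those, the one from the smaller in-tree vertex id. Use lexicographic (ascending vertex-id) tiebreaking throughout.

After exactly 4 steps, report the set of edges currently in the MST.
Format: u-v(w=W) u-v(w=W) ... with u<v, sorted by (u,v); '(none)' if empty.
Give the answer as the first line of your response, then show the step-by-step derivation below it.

0-1(w=17) 1-3(w=2) 2-3(w=5) 3-4(w=15)

step 1: add edge 3-4 (w=15); MST = {3-4(w=15)}
step 2: add edge 1-3 (w=2); MST = {1-3(w=2) 3-4(w=15)}
step 3: add edge 2-3 (w=5); MST = {1-3(w=2) 2-3(w=5) 3-4(w=15)}
step 4: add edge 0-1 (w=17); MST = {0-1(w=17) 1-3(w=2) 2-3(w=5) 3-4(w=15)}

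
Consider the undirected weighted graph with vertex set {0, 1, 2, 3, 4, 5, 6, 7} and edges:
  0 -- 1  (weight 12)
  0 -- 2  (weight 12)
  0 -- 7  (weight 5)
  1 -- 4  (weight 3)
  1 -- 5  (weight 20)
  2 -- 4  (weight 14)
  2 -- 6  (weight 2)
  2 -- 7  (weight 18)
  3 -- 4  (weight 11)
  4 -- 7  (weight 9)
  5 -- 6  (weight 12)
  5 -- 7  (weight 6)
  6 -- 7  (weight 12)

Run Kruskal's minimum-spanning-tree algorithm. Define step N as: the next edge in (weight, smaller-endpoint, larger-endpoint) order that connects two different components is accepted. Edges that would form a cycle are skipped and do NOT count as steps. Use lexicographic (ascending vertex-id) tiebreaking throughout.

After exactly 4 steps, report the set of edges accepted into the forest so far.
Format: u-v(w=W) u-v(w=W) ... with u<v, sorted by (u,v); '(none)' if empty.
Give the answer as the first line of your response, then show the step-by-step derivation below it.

0-7(w=5) 1-4(w=3) 2-6(w=2) 5-7(w=6)

step 1: add edge 2-6 (w=2); MST = {2-6(w=2)}
step 2: add edge 1-4 (w=3); MST = {1-4(w=3) 2-6(w=2)}
step 3: add edge 0-7 (w=5); MST = {0-7(w=5) 1-4(w=3) 2-6(w=2)}
step 4: add edge 5-7 (w=6); MST = {0-7(w=5) 1-4(w=3) 2-6(w=2) 5-7(w=6)}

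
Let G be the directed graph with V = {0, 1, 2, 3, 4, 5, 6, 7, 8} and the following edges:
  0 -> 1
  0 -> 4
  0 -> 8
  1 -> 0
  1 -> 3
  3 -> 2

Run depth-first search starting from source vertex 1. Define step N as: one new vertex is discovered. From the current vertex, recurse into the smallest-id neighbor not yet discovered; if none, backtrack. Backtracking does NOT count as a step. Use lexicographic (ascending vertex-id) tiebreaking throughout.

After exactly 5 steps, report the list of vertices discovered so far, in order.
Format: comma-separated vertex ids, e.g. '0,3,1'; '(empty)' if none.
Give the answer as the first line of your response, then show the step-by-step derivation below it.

1,0,4,8,3

step 1: discover 1; path=1; order=1
step 2: discover 0; path=1>0; order=1,0
step 3: discover 4; path=1>0>4; order=1,0,4
step 4: discover 8; path=1>0>8; order=1,0,4,8
step 5: discover 3; path=1>3; order=1,0,4,8,3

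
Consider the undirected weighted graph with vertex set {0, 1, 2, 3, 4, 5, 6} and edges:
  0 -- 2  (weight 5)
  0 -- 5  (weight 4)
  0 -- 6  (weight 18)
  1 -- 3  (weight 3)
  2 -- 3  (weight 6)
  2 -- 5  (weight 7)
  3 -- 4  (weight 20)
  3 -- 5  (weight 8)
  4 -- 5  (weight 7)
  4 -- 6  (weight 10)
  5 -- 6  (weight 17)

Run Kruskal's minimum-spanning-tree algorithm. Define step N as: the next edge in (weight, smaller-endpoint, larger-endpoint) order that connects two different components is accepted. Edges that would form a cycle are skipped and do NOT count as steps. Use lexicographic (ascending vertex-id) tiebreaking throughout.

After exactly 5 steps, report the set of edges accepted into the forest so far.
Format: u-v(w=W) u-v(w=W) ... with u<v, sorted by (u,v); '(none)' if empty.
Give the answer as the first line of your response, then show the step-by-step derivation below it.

0-2(w=5) 0-5(w=4) 1-3(w=3) 2-3(w=6) 4-5(w=7)

step 1: add edge 1-3 (w=3); MST = {1-3(w=3)}
step 2: add edge 0-5 (w=4); MST = {0-5(w=4) 1-3(w=3)}
step 3: add edge 0-2 (w=5); MST = {0-2(w=5) 0-5(w=4) 1-3(w=3)}
step 4: add edge 2-3 (w=6); MST = {0-2(w=5) 0-5(w=4) 1-3(w=3) 2-3(w=6)}
step 5: add edge 4-5 (w=7); MST = {0-2(w=5) 0-5(w=4) 1-3(w=3) 2-3(w=6) 4-5(w=7)}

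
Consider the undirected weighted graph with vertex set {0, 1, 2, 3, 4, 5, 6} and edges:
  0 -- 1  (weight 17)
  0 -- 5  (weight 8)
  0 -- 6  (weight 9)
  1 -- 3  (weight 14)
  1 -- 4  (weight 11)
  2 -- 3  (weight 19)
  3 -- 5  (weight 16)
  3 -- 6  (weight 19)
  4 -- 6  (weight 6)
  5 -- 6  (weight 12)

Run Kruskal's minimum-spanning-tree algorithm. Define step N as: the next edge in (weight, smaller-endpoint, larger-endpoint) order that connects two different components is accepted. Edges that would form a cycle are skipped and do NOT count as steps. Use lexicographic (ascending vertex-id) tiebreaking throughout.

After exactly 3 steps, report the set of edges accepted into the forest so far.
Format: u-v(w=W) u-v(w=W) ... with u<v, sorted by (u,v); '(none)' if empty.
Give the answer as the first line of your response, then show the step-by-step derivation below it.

0-5(w=8) 0-6(w=9) 4-6(w=6)

step 1: add edge 4-6 (w=6); MST = {4-6(w=6)}
step 2: add edge 0-5 (w=8); MST = {0-5(w=8) 4-6(w=6)}
step 3: add edge 0-6 (w=9); MST = {0-5(w=8) 0-6(w=9) 4-6(w=6)}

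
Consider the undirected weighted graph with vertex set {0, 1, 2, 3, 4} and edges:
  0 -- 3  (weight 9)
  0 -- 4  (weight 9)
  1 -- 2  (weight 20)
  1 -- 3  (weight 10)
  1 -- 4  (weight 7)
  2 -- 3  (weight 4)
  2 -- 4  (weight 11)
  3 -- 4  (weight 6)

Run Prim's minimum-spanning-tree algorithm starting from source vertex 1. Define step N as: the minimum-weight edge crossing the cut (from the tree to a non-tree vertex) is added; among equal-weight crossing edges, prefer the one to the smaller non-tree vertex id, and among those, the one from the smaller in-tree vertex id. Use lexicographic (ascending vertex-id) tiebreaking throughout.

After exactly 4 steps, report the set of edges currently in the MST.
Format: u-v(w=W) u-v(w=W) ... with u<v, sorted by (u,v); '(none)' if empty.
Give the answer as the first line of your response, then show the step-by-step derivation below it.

0-3(w=9) 1-4(w=7) 2-3(w=4) 3-4(w=6)

step 1: add edge 1-4 (w=7); MST = {1-4(w=7)}
step 2: add edge 3-4 (w=6); MST = {1-4(w=7) 3-4(w=6)}
step 3: add edge 2-3 (w=4); MST = {1-4(w=7) 2-3(w=4) 3-4(w=6)}
step 4: add edge 0-3 (w=9); MST = {0-3(w=9) 1-4(w=7) 2-3(w=4) 3-4(w=6)}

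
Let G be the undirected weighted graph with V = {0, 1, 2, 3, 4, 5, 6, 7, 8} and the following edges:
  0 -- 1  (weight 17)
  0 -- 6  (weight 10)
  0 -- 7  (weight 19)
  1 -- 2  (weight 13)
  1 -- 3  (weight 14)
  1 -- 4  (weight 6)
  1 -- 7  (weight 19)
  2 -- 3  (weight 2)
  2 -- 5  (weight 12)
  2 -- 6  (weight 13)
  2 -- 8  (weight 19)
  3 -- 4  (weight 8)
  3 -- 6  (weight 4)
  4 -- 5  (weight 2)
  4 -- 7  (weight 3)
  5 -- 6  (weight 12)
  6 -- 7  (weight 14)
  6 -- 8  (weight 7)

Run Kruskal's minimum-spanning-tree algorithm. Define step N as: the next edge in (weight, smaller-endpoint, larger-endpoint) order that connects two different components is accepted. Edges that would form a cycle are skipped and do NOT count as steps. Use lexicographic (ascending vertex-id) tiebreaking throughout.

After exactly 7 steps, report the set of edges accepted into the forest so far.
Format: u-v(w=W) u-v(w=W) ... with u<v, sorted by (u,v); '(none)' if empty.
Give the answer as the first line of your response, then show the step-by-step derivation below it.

1-4(w=6) 2-3(w=2) 3-4(w=8) 3-6(w=4) 4-5(w=2) 4-7(w=3) 6-8(w=7)

step 1: add edge 2-3 (w=2); MST = {2-3(w=2)}
step 2: add edge 4-5 (w=2); MST = {2-3(w=2) 4-5(w=2)}
step 3: add edge 4-7 (w=3); MST = {2-3(w=2) 4-5(w=2) 4-7(w=3)}
step 4: add edge 3-6 (w=4); MST = {2-3(w=2) 3-6(w=4) 4-5(w=2) 4-7(w=3)}
step 5: add edge 1-4 (w=6); MST = {1-4(w=6) 2-3(w=2) 3-6(w=4) 4-5(w=2) 4-7(w=3)}
step 6: add edge 6-8 (w=7); MST = {1-4(w=6) 2-3(w=2) 3-6(w=4) 4-5(w=2) 4-7(w=3) 6-8(w=7)}
step 7: add edge 3-4 (w=8); MST = {1-4(w=6) 2-3(w=2) 3-4(w=8) 3-6(w=4) 4-5(w=2) 4-7(w=3) 6-8(w=7)}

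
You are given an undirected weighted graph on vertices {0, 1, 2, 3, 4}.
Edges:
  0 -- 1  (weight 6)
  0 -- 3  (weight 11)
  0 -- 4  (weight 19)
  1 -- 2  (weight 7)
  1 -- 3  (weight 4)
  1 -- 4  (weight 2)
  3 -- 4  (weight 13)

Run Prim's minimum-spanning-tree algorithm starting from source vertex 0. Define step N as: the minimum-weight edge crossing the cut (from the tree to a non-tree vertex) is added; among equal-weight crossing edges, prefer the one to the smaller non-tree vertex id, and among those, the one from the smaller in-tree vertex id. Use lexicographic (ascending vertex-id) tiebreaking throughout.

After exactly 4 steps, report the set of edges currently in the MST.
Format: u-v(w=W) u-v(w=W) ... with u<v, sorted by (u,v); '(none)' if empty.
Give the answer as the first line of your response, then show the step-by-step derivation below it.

0-1(w=6) 1-2(w=7) 1-3(w=4) 1-4(w=2)

step 1: add edge 0-1 (w=6); MST = {0-1(w=6)}
step 2: add edge 1-4 (w=2); MST = {0-1(w=6) 1-4(w=2)}
step 3: add edge 1-3 (w=4); MST = {0-1(w=6) 1-3(w=4) 1-4(w=2)}
step 4: add edge 1-2 (w=7); MST = {0-1(w=6) 1-2(w=7) 1-3(w=4) 1-4(w=2)}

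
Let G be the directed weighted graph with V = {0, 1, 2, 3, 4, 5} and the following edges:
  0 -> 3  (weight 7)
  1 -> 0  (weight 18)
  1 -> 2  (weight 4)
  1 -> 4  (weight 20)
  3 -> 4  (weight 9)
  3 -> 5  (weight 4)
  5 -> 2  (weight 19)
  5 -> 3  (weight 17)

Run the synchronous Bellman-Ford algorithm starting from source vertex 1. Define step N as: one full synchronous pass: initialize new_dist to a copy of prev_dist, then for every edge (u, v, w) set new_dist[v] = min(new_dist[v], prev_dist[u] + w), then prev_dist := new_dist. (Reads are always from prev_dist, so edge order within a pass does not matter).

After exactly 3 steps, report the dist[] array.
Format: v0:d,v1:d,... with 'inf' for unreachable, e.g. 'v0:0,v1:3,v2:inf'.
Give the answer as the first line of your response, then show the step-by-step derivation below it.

v0:18,v1:0,v2:4,v3:25,v4:20,v5:29

step 1: dist = v0:18,v1:0,v2:4,v3:inf,v4:20,v5:inf
step 2: dist = v0:18,v1:0,v2:4,v3:25,v4:20,v5:inf
step 3: dist = v0:18,v1:0,v2:4,v3:25,v4:20,v5:29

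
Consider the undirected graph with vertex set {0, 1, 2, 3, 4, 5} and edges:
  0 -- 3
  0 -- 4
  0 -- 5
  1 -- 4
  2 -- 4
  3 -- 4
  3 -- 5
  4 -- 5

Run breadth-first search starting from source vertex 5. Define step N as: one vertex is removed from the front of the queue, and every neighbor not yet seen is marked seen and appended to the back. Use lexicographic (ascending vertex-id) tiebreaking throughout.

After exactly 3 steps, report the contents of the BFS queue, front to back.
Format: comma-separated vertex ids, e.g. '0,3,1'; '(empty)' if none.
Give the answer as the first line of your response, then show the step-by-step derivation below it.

4

step 1: dequeue 5; queue=[0,3,4]; order=5
step 2: dequeue 0; queue=[3,4]; order=5,0
step 3: dequeue 3; queue=[4]; order=5,0,3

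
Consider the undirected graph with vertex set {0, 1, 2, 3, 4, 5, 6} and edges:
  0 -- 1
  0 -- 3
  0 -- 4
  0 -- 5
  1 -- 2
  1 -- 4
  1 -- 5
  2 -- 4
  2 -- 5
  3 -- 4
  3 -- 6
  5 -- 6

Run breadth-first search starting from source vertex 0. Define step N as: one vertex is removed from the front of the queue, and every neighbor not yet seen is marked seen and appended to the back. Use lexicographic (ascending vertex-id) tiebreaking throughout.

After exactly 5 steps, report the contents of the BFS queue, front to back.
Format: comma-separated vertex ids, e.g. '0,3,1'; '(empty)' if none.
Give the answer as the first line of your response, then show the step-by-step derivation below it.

2,6

step 1: dequeue 0; queue=[1,3,4,5]; order=0
step 2: dequeue 1; queue=[3,4,5,2]; order=0,1
step 3: dequeue 3; queue=[4,5,2,6]; order=0,1,3
step 4: dequeue 4; queue=[5,2,6]; order=0,1,3,4
step 5: dequeue 5; queue=[2,6]; order=0,1,3,4,5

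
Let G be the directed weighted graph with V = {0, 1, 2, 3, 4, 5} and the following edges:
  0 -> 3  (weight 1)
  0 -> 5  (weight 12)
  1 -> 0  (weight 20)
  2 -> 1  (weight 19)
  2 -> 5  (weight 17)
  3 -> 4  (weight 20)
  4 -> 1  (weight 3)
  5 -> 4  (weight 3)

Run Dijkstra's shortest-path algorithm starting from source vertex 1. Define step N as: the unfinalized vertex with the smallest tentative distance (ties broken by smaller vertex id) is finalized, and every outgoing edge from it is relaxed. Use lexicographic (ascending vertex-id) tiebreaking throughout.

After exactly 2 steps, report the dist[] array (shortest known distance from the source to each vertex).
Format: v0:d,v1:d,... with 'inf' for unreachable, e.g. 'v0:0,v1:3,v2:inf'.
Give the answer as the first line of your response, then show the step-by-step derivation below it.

v0:20,v1:0,v2:inf,v3:21,v4:inf,v5:32

step 1: dist = v0:20,v1:0,v2:inf,v3:inf,v4:inf,v5:inf
step 2: dist = v0:20,v1:0,v2:inf,v3:21,v4:inf,v5:32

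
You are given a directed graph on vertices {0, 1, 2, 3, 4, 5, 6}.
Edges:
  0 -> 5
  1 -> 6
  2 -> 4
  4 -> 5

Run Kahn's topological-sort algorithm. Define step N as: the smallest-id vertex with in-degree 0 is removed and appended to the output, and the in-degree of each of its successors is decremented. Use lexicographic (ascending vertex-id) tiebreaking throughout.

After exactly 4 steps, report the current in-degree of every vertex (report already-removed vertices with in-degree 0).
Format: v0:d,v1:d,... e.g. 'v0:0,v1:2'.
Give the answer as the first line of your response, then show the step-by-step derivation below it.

v0:0,v1:0,v2:0,v3:0,v4:0,v5:1,v6:0

step 1: output 0; order=[0]; indeg=(0,0,0,0,1,1,1)
step 2: output 1; order=[0,1]; indeg=(0,0,0,0,1,1,0)
step 3: output 2; order=[0,1,2]; indeg=(0,0,0,0,0,1,0)
step 4: output 3; order=[0,1,2,3]; indeg=(0,0,0,0,0,1,0)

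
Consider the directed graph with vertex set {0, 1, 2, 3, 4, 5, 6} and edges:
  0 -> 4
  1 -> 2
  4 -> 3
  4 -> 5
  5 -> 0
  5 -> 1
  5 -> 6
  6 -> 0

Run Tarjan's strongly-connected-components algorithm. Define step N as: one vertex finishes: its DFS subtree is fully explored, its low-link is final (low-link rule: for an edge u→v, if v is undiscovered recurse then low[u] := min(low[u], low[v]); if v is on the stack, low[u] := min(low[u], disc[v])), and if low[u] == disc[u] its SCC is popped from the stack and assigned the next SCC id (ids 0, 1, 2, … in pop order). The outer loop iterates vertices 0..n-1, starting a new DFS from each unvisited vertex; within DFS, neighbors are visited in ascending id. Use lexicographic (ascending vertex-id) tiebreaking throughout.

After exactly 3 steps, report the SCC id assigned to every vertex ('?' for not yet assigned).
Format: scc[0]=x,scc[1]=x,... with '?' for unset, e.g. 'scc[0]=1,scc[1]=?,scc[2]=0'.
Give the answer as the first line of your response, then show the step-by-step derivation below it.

scc[0]=?,scc[1]=2,scc[2]=1,scc[3]=0,scc[4]=?,scc[5]=?,scc[6]=?

step 1: low=(low[0]=0,low[1]=?,low[2]=?,low[3]=2,low[4]=1,low[5]=?,low[6]=?); scc=(scc[0]=?,scc[1]=?,scc[2]=?,scc[3]=0,scc[4]=?,scc[5]=?,scc[6]=?)
step 2: low=(low[0]=0,low[1]=4,low[2]=5,low[3]=2,low[4]=1,low[5]=0,low[6]=?); scc=(scc[0]=?,scc[1]=?,scc[2]=1,scc[3]=0,scc[4]=?,scc[5]=?,scc[6]=?)
step 3: low=(low[0]=0,low[1]=4,low[2]=5,low[3]=2,low[4]=1,low[5]=0,low[6]=?); scc=(scc[0]=?,scc[1]=2,scc[2]=1,scc[3]=0,scc[4]=?,scc[5]=?,scc[6]=?)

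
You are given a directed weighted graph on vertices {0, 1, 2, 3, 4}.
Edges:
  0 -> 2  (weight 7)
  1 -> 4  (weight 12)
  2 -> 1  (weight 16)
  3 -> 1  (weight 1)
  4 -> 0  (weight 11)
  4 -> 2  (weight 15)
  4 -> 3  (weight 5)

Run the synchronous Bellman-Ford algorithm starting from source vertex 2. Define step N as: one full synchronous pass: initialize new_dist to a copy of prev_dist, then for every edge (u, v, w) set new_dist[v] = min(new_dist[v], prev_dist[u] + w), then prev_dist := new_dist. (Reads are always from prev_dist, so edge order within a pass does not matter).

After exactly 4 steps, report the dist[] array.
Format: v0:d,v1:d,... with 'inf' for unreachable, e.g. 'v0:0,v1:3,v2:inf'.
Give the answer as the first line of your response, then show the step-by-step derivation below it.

v0:39,v1:16,v2:0,v3:33,v4:28

step 1: dist = v0:inf,v1:16,v2:0,v3:inf,v4:inf
step 2: dist = v0:inf,v1:16,v2:0,v3:inf,v4:28
step 3: dist = v0:39,v1:16,v2:0,v3:33,v4:28
step 4: dist = v0:39,v1:16,v2:0,v3:33,v4:28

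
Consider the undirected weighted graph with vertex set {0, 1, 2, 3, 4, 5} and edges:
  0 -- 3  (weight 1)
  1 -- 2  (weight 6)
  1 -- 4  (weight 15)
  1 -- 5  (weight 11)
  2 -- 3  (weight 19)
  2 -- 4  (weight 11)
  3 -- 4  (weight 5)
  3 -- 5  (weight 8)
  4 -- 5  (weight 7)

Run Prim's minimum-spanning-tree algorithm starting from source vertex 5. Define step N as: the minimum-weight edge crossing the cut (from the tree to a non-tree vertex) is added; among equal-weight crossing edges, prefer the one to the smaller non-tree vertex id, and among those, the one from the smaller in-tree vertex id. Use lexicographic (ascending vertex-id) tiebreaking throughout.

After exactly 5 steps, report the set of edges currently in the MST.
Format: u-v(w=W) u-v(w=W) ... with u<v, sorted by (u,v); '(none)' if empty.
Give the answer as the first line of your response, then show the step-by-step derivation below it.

0-3(w=1) 1-2(w=6) 1-5(w=11) 3-4(w=5) 4-5(w=7)

step 1: add edge 4-5 (w=7); MST = {4-5(w=7)}
step 2: add edge 3-4 (w=5); MST = {3-4(w=5) 4-5(w=7)}
step 3: add edge 0-3 (w=1); MST = {0-3(w=1) 3-4(w=5) 4-5(w=7)}
step 4: add edge 1-5 (w=11); MST = {0-3(w=1) 1-5(w=11) 3-4(w=5) 4-5(w=7)}
step 5: add edge 1-2 (w=6); MST = {0-3(w=1) 1-2(w=6) 1-5(w=11) 3-4(w=5) 4-5(w=7)}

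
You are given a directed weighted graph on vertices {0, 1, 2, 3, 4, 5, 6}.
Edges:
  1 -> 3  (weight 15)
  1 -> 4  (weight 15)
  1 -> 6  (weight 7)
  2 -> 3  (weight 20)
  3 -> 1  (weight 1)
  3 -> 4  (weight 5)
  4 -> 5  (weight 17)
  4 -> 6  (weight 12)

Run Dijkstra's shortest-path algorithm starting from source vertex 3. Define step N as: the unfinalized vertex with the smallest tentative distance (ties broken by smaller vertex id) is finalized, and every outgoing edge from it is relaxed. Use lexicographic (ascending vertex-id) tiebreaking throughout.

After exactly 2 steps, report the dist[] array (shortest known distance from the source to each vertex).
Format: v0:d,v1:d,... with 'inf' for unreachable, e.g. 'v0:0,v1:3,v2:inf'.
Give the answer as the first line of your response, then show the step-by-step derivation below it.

v0:inf,v1:1,v2:inf,v3:0,v4:5,v5:inf,v6:8

step 1: dist = v0:inf,v1:1,v2:inf,v3:0,v4:5,v5:inf,v6:inf
step 2: dist = v0:inf,v1:1,v2:inf,v3:0,v4:5,v5:inf,v6:8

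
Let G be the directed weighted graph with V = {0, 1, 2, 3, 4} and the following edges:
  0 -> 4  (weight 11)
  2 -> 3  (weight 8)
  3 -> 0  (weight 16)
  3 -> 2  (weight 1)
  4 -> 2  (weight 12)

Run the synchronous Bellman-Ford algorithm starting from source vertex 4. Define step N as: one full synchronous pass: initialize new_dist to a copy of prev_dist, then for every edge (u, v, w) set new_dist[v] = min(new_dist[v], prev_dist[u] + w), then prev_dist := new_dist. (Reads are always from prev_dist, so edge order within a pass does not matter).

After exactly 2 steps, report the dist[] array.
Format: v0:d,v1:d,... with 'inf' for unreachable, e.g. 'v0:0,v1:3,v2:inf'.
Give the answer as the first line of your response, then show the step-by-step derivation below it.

v0:inf,v1:inf,v2:12,v3:20,v4:0

step 1: dist = v0:inf,v1:inf,v2:12,v3:inf,v4:0
step 2: dist = v0:inf,v1:inf,v2:12,v3:20,v4:0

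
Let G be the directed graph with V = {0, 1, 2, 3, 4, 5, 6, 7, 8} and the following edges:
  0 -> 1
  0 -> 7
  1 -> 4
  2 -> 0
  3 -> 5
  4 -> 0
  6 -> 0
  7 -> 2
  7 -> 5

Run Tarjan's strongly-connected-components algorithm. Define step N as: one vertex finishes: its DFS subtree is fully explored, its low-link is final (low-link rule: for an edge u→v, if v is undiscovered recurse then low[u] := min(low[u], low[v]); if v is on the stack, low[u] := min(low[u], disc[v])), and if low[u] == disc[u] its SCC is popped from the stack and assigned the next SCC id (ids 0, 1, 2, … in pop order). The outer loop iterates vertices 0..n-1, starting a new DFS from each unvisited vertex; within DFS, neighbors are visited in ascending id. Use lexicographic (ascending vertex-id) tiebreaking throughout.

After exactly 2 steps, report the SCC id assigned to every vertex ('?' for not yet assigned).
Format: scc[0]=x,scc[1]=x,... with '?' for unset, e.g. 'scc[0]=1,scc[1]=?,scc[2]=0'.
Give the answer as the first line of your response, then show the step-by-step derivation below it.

scc[0]=?,scc[1]=?,scc[2]=?,scc[3]=?,scc[4]=?,scc[5]=?,scc[6]=?,scc[7]=?,scc[8]=?

step 1: low=(low[0]=0,low[1]=1,low[2]=?,low[3]=?,low[4]=0,low[5]=?,low[6]=?,low[7]=?,low[8]=?); scc=(scc[0]=?,scc[1]=?,scc[2]=?,scc[3]=?,scc[4]=?,scc[5]=?,scc[6]=?,scc[7]=?,scc[8]=?)
step 2: low=(low[0]=0,low[1]=0,low[2]=?,low[3]=?,low[4]=0,low[5]=?,low[6]=?,low[7]=?,low[8]=?); scc=(scc[0]=?,scc[1]=?,scc[2]=?,scc[3]=?,scc[4]=?,scc[5]=?,scc[6]=?,scc[7]=?,scc[8]=?)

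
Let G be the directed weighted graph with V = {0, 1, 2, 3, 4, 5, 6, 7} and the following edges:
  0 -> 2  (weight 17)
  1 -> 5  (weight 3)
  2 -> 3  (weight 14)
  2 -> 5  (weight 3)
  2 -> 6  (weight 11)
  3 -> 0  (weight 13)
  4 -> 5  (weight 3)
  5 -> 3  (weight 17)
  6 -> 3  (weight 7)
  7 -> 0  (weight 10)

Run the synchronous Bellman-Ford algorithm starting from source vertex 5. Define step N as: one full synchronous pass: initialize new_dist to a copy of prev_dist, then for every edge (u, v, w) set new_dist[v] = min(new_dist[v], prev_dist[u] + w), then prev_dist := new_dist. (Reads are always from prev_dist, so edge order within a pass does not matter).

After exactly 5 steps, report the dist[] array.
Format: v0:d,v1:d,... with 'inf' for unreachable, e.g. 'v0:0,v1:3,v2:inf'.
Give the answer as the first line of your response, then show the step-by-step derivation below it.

v0:30,v1:inf,v2:47,v3:17,v4:inf,v5:0,v6:58,v7:inf

step 1: dist = v0:inf,v1:inf,v2:inf,v3:17,v4:inf,v5:0,v6:inf,v7:inf
step 2: dist = v0:30,v1:inf,v2:inf,v3:17,v4:inf,v5:0,v6:inf,v7:inf
step 3: dist = v0:30,v1:inf,v2:47,v3:17,v4:inf,v5:0,v6:inf,v7:inf
step 4: dist = v0:30,v1:inf,v2:47,v3:17,v4:inf,v5:0,v6:58,v7:inf
step 5: dist = v0:30,v1:inf,v2:47,v3:17,v4:inf,v5:0,v6:58,v7:inf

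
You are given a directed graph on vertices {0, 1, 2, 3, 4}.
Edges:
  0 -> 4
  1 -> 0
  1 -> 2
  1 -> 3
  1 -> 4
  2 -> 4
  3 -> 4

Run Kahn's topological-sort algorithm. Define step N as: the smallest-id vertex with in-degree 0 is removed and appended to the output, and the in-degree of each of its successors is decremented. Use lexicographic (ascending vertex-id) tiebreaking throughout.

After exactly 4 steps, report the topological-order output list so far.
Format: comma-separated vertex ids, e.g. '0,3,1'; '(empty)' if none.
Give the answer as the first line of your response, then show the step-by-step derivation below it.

1,0,2,3

step 1: output 1; order=[1]; indeg=(0,0,0,0,3)
step 2: output 0; order=[1,0]; indeg=(0,0,0,0,2)
step 3: output 2; order=[1,0,2]; indeg=(0,0,0,0,1)
step 4: output 3; order=[1,0,2,3]; indeg=(0,0,0,0,0)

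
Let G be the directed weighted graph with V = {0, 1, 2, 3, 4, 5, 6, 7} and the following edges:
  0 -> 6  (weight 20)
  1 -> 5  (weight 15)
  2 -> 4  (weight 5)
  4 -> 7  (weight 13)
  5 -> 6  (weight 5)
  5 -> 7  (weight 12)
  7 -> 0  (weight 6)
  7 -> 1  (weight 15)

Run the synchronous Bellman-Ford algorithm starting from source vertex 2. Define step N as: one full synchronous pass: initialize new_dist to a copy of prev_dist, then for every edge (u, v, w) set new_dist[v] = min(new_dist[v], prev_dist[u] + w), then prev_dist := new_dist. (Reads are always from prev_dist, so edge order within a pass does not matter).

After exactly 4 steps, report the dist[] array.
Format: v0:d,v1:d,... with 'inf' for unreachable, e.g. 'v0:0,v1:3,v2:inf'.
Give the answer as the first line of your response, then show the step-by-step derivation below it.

v0:24,v1:33,v2:0,v3:inf,v4:5,v5:48,v6:44,v7:18

step 1: dist = v0:inf,v1:inf,v2:0,v3:inf,v4:5,v5:inf,v6:inf,v7:inf
step 2: dist = v0:inf,v1:inf,v2:0,v3:inf,v4:5,v5:inf,v6:inf,v7:18
step 3: dist = v0:24,v1:33,v2:0,v3:inf,v4:5,v5:inf,v6:inf,v7:18
step 4: dist = v0:24,v1:33,v2:0,v3:inf,v4:5,v5:48,v6:44,v7:18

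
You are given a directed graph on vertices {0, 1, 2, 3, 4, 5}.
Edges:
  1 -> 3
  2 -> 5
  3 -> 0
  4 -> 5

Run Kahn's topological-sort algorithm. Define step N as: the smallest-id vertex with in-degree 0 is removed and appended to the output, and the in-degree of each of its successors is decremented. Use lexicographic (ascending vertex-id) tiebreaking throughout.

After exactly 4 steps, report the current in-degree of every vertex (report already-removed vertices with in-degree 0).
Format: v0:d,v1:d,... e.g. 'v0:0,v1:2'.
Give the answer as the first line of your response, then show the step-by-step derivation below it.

v0:0,v1:0,v2:0,v3:0,v4:0,v5:1

step 1: output 1; order=[1]; indeg=(1,0,0,0,0,2)
step 2: output 2; order=[1,2]; indeg=(1,0,0,0,0,1)
step 3: output 3; order=[1,2,3]; indeg=(0,0,0,0,0,1)
step 4: output 0; order=[1,2,3,0]; indeg=(0,0,0,0,0,1)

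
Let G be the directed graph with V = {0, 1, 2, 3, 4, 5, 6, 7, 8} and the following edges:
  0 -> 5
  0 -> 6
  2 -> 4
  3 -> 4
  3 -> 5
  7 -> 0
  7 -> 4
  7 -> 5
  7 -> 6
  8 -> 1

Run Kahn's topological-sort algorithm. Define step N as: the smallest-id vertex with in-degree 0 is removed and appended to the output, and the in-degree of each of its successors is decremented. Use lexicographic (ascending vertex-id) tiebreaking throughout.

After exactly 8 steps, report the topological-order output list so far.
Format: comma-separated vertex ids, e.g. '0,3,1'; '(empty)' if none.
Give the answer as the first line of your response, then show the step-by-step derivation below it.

2,3,7,0,4,5,6,8

step 1: output 2; order=[2]; indeg=(1,1,0,0,2,3,2,0,0)
step 2: output 3; order=[2,3]; indeg=(1,1,0,0,1,2,2,0,0)
step 3: output 7; order=[2,3,7]; indeg=(0,1,0,0,0,1,1,0,0)
step 4: output 0; order=[2,3,7,0]; indeg=(0,1,0,0,0,0,0,0,0)
step 5: output 4; order=[2,3,7,0,4]; indeg=(0,1,0,0,0,0,0,0,0)
step 6: output 5; order=[2,3,7,0,4,5]; indeg=(0,1,0,0,0,0,0,0,0)
step 7: output 6; order=[2,3,7,0,4,5,6]; indeg=(0,1,0,0,0,0,0,0,0)
step 8: output 8; order=[2,3,7,0,4,5,6,8]; indeg=(0,0,0,0,0,0,0,0,0)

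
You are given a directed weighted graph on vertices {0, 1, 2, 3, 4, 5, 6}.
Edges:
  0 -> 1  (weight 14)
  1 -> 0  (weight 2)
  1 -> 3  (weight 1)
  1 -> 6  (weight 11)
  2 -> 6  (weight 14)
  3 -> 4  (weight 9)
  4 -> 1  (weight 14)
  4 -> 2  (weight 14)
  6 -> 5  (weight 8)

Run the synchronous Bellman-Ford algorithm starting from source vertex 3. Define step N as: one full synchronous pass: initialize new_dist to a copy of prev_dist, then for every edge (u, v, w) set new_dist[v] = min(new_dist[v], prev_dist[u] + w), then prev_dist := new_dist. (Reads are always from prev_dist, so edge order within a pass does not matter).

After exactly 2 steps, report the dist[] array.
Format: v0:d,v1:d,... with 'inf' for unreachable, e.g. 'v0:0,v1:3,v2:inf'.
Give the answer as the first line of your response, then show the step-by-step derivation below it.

v0:inf,v1:23,v2:23,v3:0,v4:9,v5:inf,v6:inf

step 1: dist = v0:inf,v1:inf,v2:inf,v3:0,v4:9,v5:inf,v6:inf
step 2: dist = v0:inf,v1:23,v2:23,v3:0,v4:9,v5:inf,v6:inf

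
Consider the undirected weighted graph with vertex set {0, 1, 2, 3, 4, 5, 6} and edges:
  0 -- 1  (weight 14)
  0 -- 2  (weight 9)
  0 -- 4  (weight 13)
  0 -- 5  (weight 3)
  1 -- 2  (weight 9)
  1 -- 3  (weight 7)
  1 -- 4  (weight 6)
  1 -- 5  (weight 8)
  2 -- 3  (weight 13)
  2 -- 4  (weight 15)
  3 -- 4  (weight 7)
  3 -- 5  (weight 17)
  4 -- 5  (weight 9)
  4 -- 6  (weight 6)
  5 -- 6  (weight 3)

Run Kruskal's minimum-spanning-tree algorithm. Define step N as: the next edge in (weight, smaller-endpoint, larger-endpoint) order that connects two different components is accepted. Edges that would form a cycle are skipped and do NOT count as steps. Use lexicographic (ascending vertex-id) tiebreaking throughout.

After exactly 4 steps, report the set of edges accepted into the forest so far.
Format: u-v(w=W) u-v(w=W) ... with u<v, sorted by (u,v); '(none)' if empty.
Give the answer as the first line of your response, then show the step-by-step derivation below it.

0-5(w=3) 1-4(w=6) 4-6(w=6) 5-6(w=3)

step 1: add edge 0-5 (w=3); MST = {0-5(w=3)}
step 2: add edge 5-6 (w=3); MST = {0-5(w=3) 5-6(w=3)}
step 3: add edge 1-4 (w=6); MST = {0-5(w=3) 1-4(w=6) 5-6(w=3)}
step 4: add edge 4-6 (w=6); MST = {0-5(w=3) 1-4(w=6) 4-6(w=6) 5-6(w=3)}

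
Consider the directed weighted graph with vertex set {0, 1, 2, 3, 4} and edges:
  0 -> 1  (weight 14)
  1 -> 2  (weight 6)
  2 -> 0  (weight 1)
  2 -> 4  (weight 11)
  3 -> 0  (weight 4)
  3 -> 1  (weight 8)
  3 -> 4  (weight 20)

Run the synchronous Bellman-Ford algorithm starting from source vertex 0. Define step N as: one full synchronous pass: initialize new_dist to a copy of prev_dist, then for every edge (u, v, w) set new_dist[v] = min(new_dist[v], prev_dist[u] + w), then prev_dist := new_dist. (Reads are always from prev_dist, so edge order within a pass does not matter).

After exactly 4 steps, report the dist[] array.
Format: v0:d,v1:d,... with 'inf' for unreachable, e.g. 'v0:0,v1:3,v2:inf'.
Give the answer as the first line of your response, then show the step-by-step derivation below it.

v0:0,v1:14,v2:20,v3:inf,v4:31

step 1: dist = v0:0,v1:14,v2:inf,v3:inf,v4:inf
step 2: dist = v0:0,v1:14,v2:20,v3:inf,v4:inf
step 3: dist = v0:0,v1:14,v2:20,v3:inf,v4:31
step 4: dist = v0:0,v1:14,v2:20,v3:inf,v4:31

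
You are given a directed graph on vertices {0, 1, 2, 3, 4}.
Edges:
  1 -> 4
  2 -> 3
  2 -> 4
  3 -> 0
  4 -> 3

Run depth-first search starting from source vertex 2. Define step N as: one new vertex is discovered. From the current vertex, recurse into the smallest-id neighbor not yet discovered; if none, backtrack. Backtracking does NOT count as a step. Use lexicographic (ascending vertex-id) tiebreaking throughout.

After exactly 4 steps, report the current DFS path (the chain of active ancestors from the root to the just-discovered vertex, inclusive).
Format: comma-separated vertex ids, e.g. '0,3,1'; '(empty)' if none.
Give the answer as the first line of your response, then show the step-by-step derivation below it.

2,4

step 1: discover 2; path=2; order=2
step 2: discover 3; path=2>3; order=2,3
step 3: discover 0; path=2>3>0; order=2,3,0
step 4: discover 4; path=2>4; order=2,3,0,4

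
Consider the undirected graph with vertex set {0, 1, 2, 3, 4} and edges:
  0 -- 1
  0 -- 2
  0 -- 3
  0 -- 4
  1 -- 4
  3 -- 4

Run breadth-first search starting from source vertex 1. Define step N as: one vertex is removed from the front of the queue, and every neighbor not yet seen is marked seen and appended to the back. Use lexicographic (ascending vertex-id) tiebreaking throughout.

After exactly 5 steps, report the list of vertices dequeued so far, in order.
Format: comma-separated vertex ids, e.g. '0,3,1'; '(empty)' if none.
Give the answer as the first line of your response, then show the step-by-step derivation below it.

1,0,4,2,3

step 1: dequeue 1; queue=[0,4]; order=1
step 2: dequeue 0; queue=[4,2,3]; order=1,0
step 3: dequeue 4; queue=[2,3]; order=1,0,4
step 4: dequeue 2; queue=[3]; order=1,0,4,2
step 5: dequeue 3; queue=[(empty)]; order=1,0,4,2,3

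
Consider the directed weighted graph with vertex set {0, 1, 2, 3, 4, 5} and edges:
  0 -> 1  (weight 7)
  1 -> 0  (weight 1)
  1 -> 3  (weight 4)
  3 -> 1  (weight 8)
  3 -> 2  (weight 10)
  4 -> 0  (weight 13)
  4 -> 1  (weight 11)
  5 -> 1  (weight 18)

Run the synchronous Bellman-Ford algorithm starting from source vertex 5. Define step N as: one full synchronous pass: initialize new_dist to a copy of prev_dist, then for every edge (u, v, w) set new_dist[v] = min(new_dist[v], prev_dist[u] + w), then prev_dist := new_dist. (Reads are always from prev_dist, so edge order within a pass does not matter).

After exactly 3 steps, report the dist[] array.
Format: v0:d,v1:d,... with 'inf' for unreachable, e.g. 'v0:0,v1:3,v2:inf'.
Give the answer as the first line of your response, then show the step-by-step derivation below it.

v0:19,v1:18,v2:32,v3:22,v4:inf,v5:0

step 1: dist = v0:inf,v1:18,v2:inf,v3:inf,v4:inf,v5:0
step 2: dist = v0:19,v1:18,v2:inf,v3:22,v4:inf,v5:0
step 3: dist = v0:19,v1:18,v2:32,v3:22,v4:inf,v5:0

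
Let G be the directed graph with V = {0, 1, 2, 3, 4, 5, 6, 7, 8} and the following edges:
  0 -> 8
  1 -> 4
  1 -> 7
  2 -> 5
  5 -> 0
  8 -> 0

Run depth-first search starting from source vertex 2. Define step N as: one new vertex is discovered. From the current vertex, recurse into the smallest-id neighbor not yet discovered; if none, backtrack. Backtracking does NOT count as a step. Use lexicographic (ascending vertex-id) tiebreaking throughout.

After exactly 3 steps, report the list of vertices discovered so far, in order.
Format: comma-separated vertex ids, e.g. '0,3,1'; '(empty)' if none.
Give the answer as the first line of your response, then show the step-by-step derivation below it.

2,5,0

step 1: discover 2; path=2; order=2
step 2: discover 5; path=2>5; order=2,5
step 3: discover 0; path=2>5>0; order=2,5,0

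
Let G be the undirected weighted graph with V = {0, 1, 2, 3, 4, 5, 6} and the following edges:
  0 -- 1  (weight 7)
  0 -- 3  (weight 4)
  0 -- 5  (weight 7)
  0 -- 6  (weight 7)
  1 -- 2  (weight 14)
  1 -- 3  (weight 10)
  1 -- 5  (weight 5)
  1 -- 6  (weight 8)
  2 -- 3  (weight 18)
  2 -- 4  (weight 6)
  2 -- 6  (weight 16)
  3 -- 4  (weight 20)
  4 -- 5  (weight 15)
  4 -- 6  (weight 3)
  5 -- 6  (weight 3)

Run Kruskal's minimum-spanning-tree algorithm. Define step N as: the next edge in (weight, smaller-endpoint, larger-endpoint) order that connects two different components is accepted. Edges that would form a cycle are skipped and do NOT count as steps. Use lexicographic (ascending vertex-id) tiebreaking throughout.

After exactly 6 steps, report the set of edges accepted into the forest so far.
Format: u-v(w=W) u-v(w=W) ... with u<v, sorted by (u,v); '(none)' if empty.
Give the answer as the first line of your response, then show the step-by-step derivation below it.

0-1(w=7) 0-3(w=4) 1-5(w=5) 2-4(w=6) 4-6(w=3) 5-6(w=3)

step 1: add edge 4-6 (w=3); MST = {4-6(w=3)}
step 2: add edge 5-6 (w=3); MST = {4-6(w=3) 5-6(w=3)}
step 3: add edge 0-3 (w=4); MST = {0-3(w=4) 4-6(w=3) 5-6(w=3)}
step 4: add edge 1-5 (w=5); MST = {0-3(w=4) 1-5(w=5) 4-6(w=3) 5-6(w=3)}
step 5: add edge 2-4 (w=6); MST = {0-3(w=4) 1-5(w=5) 2-4(w=6) 4-6(w=3) 5-6(w=3)}
step 6: add edge 0-1 (w=7); MST = {0-1(w=7) 0-3(w=4) 1-5(w=5) 2-4(w=6) 4-6(w=3) 5-6(w=3)}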